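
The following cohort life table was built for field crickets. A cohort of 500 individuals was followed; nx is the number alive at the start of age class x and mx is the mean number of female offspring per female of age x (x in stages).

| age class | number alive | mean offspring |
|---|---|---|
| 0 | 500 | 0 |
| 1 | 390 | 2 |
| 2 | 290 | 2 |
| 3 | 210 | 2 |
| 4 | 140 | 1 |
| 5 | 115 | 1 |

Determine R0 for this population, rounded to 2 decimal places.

lx = nx/n0 = nx/500: 1, 0.78, 0.58, 0.42, 0.28, 0.23
lx·mx by age: 0, 1.56, 1.16, 0.84, 0.28, 0.23
R0 = Σ lx·mx = 4.07 → 4.07

4.07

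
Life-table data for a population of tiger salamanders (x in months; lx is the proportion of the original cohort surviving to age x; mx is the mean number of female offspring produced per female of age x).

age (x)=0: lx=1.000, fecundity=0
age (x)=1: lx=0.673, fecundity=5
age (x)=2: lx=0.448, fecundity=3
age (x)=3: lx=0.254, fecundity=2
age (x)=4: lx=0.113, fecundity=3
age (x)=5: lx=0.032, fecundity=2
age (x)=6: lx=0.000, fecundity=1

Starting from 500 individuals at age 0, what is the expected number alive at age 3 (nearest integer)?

127

Expected survivors = N0 · l_3 = 500 × 0.254 = 127 → 127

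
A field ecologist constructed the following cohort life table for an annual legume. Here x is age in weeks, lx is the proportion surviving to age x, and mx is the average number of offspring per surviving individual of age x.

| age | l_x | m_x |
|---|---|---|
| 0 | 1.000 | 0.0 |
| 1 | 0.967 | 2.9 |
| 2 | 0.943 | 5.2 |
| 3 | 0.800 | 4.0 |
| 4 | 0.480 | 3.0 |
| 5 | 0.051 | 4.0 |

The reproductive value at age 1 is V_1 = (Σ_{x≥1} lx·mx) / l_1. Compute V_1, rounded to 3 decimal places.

12.980

lx·mx for x ≥ 1: 2.8043, 4.9036, 3.2, 1.44, 0.204 → sum = 12.5519
V_1 = 12.5519 / l_1 = 12.5519 / 0.967 = 12.980248… → 12.980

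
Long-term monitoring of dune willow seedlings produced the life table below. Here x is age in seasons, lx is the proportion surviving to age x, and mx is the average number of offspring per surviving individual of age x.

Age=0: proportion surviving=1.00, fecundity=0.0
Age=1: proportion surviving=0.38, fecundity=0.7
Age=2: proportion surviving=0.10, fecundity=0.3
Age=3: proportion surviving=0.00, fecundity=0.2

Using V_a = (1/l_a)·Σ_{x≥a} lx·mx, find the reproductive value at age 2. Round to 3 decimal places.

lx·mx for x ≥ 2: 0.03, 0 → sum = 0.03
V_2 = 0.03 / l_2 = 0.03 / 0.1 = 0.3 → 0.300

0.300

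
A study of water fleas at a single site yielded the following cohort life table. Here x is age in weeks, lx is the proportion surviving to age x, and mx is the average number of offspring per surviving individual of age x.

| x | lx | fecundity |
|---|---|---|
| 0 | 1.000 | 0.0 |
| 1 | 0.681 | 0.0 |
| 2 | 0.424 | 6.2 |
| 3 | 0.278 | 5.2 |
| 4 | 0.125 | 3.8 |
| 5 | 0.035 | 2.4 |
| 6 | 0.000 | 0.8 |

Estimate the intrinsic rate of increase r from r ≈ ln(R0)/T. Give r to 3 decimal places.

0.596

R0 = Σ lx·mx = 0 + 0 + 2.6288 + 1.4456 + 0.475 + 0.084 + 0 = 4.6334
Σ x·lx·mx = 11.9144; T = 11.9144/4.6334 = 2.57142…
r ≈ ln(R0)/T = ln(4.6334)/2.57142… = 0.59628… → 0.596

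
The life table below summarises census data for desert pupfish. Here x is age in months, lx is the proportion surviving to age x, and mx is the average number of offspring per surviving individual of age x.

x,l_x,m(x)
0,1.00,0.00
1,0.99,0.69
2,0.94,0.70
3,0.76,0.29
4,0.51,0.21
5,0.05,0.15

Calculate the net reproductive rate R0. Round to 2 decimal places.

lx·mx by age: 0, 0.6831, 0.658, 0.2204, 0.1071, 0.0075
R0 = Σ lx·mx = 1.6761 → 1.68

1.68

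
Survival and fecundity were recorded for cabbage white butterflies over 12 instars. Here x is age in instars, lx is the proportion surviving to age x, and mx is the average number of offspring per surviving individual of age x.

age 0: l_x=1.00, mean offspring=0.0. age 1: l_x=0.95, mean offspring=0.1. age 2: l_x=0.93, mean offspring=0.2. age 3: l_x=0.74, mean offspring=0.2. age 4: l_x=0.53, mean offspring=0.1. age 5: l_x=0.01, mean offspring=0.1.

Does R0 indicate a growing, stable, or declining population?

declining

R0 = Σ lx·mx = 0 + 0.095 + 0.186 + 0.148 + 0.053 + 0.001 = 0.483
R0 < 1, so the population is declining.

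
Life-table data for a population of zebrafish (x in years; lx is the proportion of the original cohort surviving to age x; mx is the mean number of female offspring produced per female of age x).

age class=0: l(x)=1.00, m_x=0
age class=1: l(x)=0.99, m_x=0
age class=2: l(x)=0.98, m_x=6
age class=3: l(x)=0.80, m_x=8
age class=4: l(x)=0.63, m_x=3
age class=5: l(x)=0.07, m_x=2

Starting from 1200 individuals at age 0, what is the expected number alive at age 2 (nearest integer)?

Expected survivors = N0 · l_2 = 1200 × 0.98 = 1176 → 1176

1176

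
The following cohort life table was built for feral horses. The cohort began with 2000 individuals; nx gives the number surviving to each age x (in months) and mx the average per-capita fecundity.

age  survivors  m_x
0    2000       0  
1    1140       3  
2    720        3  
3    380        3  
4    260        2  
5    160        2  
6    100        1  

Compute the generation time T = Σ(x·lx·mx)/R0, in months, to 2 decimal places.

lx = nx/n0 = nx/2000: 1, 0.57, 0.36, 0.19, 0.13, 0.08, 0.05
lx·mx: 0, 1.71, 1.08, 0.57, 0.26, 0.16, 0.05 → R0 = 3.83
x·lx·mx: 0, 1.71, 2.16, 1.71, 1.04, 0.8, 0.3 → Σ = 7.72
T = 7.72 / 3.83 = 2.015666… → 2.02

2.02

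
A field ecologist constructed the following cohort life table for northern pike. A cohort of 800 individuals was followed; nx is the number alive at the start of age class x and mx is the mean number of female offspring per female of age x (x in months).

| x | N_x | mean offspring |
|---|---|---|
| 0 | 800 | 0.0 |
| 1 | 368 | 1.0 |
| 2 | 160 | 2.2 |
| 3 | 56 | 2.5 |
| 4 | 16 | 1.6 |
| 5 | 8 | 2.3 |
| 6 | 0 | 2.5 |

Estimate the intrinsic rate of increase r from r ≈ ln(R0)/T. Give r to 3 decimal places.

0.066

lx = nx/n0 = nx/800: 1, 0.46, 0.2, 0.07, 0.02, 0.01, 0
R0 = Σ lx·mx = 0 + 0.46 + 0.44 + 0.175 + 0.032 + 0.023 + 0 = 1.13
Σ x·lx·mx = 2.108; T = 2.108/1.13 = 1.86549…
r ≈ ln(R0)/T = ln(1.13)/1.86549… = 0.06552… → 0.066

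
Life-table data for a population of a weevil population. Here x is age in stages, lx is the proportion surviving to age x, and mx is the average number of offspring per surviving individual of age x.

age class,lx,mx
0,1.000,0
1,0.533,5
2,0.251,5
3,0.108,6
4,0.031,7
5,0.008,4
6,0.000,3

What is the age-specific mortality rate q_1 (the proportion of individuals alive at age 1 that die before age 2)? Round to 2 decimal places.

q_1 = (l_1 − l_2) / l_1 = (0.533 − 0.251) / 0.533
     = 0.282 / 0.533 = 0.529081… → 0.53

0.53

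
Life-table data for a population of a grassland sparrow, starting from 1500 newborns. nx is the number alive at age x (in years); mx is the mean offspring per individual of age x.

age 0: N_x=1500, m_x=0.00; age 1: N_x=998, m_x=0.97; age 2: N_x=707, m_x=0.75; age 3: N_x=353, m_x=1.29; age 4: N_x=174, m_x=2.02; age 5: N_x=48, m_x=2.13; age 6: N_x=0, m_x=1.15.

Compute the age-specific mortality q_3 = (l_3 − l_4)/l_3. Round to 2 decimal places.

0.51

lx = nx/n0 = nx/1500: 1, 0.66533…, 0.47133…, 0.23533…, 0.116, 0.032, 0
q_3 = (l_3 − l_4) / l_3 = (0.235333… − 0.116) / 0.235333…
     = 0.119333… / 0.235333… = 0.507082… → 0.51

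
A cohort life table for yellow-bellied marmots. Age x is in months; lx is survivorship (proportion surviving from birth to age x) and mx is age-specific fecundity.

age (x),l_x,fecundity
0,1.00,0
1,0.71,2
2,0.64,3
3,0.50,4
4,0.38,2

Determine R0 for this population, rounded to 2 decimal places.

6.10

lx·mx by age: 0, 1.42, 1.92, 2, 0.76
R0 = Σ lx·mx = 6.1 → 6.10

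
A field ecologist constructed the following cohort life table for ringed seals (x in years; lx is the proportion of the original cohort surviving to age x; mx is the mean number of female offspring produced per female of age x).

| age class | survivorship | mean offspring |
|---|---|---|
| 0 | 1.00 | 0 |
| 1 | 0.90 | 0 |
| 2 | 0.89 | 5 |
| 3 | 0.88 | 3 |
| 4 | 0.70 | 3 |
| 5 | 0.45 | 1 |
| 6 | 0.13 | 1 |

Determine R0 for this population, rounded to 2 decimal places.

lx·mx by age: 0, 0, 4.45, 2.64, 2.1, 0.45, 0.13
R0 = Σ lx·mx = 9.77 → 9.77

9.77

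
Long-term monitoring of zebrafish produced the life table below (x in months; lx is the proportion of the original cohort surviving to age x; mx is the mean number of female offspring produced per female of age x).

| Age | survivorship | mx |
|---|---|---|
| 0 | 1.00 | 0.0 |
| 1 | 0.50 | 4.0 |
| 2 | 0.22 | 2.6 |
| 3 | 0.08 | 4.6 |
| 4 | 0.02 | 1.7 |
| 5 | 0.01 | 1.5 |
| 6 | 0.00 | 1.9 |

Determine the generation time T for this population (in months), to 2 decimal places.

lx·mx: 0, 2, 0.572, 0.368, 0.034, 0.015, 0 → R0 = 2.989
x·lx·mx: 0, 2, 1.144, 1.104, 0.136, 0.075, 0 → Σ = 4.459
T = 4.459 / 2.989 = 1.491803… → 1.49

1.49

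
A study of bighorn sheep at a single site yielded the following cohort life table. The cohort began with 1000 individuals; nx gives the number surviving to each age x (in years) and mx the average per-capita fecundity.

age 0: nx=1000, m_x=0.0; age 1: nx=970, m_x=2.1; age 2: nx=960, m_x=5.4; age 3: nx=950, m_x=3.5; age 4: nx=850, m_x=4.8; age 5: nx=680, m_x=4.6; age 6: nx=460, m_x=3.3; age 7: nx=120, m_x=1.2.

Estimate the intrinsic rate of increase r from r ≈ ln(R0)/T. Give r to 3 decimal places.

lx = nx/n0 = nx/1000: 1, 0.97, 0.96, 0.95, 0.85, 0.68, 0.46, 0.12
R0 = Σ lx·mx = 0 + 2.037 + 5.184 + 3.325 + 4.08 + 3.128 + 1.518 + 0.144 = 19.416
Σ x·lx·mx = 64.456; T = 64.456/19.416 = 3.31974…
r ≈ ln(R0)/T = ln(19.416)/3.31974… = 0.89347… → 0.893

0.893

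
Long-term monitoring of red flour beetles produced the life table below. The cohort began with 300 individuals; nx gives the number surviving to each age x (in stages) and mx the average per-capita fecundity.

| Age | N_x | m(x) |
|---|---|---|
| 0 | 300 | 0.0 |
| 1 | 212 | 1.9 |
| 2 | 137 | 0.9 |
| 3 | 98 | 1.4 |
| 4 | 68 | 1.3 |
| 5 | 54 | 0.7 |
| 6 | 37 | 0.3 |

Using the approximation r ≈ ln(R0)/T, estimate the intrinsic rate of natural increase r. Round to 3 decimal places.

lx = nx/n0 = nx/300: 1, 0.70667…, 0.45667…, 0.32667…, 0.22667…, 0.18, 0.12333…
R0 = Σ lx·mx = 0 + 1.34267… + 0.411… + 0.45733… + 0.29467… + 0.126 + 0.037… = 2.668667…
Σ x·lx·mx = 5.567333…; T = 5.567333…/2.668667… = 2.08619…
r ≈ ln(R0)/T = ln(2.668667…)/2.08619… = 0.47051… → 0.471

0.471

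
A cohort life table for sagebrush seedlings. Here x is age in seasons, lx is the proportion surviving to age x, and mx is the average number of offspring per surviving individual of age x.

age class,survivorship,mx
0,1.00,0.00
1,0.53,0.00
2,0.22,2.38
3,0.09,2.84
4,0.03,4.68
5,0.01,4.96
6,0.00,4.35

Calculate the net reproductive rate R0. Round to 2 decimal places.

0.97

lx·mx by age: 0, 0, 0.5236, 0.2556, 0.1404, 0.0496, 0
R0 = Σ lx·mx = 0.9692 → 0.97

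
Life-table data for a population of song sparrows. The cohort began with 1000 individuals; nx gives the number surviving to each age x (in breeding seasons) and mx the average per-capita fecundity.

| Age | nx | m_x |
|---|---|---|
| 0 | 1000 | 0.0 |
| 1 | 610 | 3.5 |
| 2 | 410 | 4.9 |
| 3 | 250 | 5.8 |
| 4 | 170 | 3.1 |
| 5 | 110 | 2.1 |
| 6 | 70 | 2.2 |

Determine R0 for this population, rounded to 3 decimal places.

lx = nx/n0 = nx/1000: 1, 0.61, 0.41, 0.25, 0.17, 0.11, 0.07
lx·mx by age: 0, 2.135, 2.009, 1.45, 0.527, 0.231, 0.154
R0 = Σ lx·mx = 6.506 → 6.506

6.506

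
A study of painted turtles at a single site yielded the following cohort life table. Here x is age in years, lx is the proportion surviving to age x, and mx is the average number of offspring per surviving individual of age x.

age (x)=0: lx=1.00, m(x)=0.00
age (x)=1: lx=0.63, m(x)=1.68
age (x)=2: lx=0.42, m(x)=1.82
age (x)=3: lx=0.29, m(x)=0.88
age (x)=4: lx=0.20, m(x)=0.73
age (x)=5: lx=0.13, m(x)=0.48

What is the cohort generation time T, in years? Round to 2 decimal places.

lx·mx: 0, 1.0584, 0.7644, 0.2552, 0.146, 0.0624 → R0 = 2.2864
x·lx·mx: 0, 1.0584, 1.5288, 0.7656, 0.584, 0.312 → Σ = 4.2488
T = 4.2488 / 2.2864 = 1.858293… → 1.86

1.86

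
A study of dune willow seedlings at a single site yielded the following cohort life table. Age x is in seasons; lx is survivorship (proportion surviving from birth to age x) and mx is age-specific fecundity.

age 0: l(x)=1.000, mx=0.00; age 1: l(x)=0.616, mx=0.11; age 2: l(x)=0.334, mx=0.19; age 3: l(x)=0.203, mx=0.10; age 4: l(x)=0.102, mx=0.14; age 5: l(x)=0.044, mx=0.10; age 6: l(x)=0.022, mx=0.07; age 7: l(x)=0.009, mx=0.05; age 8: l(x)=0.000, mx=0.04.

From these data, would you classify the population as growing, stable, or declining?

R0 = Σ lx·mx = 0 + 0.06776 + 0.06346 + 0.0203 + 0.01428 + 0.0044 + 0.00154 + 0.00045 + 0 = 0.17219
R0 < 1, so the population is declining.

declining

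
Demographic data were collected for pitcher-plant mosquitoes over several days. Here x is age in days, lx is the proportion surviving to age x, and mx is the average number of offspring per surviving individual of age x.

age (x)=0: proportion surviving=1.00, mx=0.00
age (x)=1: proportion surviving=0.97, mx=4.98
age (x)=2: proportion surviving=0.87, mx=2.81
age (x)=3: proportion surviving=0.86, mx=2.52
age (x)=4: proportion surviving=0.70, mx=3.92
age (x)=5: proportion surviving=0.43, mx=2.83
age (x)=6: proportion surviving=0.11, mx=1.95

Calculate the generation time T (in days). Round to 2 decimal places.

lx·mx: 0, 4.8306, 2.4447, 2.1672, 2.744, 1.2169, 0.2145 → R0 = 13.6179
x·lx·mx: 0, 4.8306, 4.8894, 6.5016, 10.976, 6.0845, 1.287 → Σ = 34.5691
T = 34.5691 / 13.6179 = 2.538504… → 2.54

2.54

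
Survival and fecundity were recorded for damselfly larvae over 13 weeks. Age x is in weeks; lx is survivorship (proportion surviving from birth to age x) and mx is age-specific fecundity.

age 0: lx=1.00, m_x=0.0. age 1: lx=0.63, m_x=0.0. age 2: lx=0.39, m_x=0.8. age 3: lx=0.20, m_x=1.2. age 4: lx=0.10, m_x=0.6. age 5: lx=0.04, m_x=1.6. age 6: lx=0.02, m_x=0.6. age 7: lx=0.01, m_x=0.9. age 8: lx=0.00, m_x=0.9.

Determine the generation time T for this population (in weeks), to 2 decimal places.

2.93

lx·mx: 0, 0, 0.312, 0.24, 0.06, 0.064, 0.012, 0.009, 0 → R0 = 0.697
x·lx·mx: 0, 0, 0.624, 0.72, 0.24, 0.32, 0.072, 0.063, 0 → Σ = 2.039
T = 2.039 / 0.697 = 2.925395… → 2.93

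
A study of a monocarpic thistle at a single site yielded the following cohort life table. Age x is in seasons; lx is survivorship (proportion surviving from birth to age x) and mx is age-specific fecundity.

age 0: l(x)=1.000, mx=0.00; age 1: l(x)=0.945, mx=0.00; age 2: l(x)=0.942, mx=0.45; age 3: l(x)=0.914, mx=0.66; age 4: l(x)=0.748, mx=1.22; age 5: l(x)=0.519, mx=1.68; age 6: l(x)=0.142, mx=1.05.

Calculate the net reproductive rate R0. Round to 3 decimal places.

2.961

lx·mx by age: 0, 0, 0.4239, 0.60324, 0.91256, 0.87192, 0.1491
R0 = Σ lx·mx = 2.96072 → 2.961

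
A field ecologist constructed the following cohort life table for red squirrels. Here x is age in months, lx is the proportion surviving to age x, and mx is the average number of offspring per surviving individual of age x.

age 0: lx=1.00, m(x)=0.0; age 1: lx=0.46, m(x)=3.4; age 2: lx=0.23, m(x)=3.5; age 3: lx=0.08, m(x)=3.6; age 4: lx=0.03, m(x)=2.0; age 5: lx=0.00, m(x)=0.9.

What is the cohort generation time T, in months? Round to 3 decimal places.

lx·mx: 0, 1.564, 0.805, 0.288, 0.06, 0 → R0 = 2.717
x·lx·mx: 0, 1.564, 1.61, 0.864, 0.24, 0 → Σ = 4.278
T = 4.278 / 2.717 = 1.574531… → 1.575

1.575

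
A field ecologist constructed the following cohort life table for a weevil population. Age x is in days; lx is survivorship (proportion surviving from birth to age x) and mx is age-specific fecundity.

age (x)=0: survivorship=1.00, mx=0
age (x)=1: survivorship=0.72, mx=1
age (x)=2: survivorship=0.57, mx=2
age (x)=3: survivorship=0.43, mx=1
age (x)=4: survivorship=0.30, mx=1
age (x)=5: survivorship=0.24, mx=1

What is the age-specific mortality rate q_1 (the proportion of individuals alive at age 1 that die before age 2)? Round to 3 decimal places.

q_1 = (l_1 − l_2) / l_1 = (0.72 − 0.57) / 0.72
     = 0.15 / 0.72 = 0.208333… → 0.208

0.208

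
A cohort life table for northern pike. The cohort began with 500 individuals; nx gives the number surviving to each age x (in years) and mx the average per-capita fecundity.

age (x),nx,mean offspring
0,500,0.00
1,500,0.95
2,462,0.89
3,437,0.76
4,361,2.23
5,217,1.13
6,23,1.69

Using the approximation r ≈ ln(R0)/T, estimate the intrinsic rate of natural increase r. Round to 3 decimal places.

0.506

lx = nx/n0 = nx/500: 1, 1, 0.924, 0.874, 0.722, 0.434, 0.046
R0 = Σ lx·mx = 0 + 0.95 + 0.82236 + 0.66424 + 1.61006 + 0.49042 + 0.07774 = 4.61482
Σ x·lx·mx = 13.94622; T = 13.94622/4.61482 = 3.02205…
r ≈ ln(R0)/T = ln(4.61482)/3.02205… = 0.50604… → 0.506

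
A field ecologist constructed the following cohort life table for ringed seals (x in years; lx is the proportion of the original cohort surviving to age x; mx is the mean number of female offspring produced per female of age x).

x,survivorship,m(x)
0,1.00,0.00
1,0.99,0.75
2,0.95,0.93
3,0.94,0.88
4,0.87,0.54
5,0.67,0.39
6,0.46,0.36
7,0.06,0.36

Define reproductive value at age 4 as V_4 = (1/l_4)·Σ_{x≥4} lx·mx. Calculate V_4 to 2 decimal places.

lx·mx for x ≥ 4: 0.4698, 0.2613, 0.1656, 0.0216 → sum = 0.9183
V_4 = 0.9183 / l_4 = 0.9183 / 0.87 = 1.055517… → 1.06

1.06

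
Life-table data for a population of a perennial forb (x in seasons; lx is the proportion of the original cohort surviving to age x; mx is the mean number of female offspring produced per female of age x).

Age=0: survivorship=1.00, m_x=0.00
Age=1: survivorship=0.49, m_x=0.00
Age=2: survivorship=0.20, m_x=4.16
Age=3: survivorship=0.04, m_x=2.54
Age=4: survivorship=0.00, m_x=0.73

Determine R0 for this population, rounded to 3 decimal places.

lx·mx by age: 0, 0, 0.832, 0.1016, 0
R0 = Σ lx·mx = 0.9336 → 0.934

0.934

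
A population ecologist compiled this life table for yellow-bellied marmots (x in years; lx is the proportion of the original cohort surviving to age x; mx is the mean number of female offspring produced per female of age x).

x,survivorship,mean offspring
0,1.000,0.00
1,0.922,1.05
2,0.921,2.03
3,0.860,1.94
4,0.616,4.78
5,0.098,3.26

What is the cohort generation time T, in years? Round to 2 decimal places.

lx·mx: 0, 0.9681, 1.86963, 1.6684, 2.94448, 0.31948 → R0 = 7.77009
x·lx·mx: 0, 0.9681, 3.73926, 5.0052, 11.77792, 1.5974 → Σ = 23.08788
T = 23.08788 / 7.77009 = 2.971379… → 2.97

2.97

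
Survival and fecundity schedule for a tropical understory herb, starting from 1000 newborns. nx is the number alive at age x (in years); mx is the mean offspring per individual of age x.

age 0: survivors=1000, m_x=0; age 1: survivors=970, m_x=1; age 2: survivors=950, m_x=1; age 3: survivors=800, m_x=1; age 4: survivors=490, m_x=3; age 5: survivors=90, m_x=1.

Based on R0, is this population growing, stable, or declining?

lx = nx/n0 = nx/1000: 1, 0.97, 0.95, 0.8, 0.49, 0.09
R0 = Σ lx·mx = 0 + 0.97 + 0.95 + 0.8 + 1.47 + 0.09 = 4.28
R0 > 1, so the population is growing.

growing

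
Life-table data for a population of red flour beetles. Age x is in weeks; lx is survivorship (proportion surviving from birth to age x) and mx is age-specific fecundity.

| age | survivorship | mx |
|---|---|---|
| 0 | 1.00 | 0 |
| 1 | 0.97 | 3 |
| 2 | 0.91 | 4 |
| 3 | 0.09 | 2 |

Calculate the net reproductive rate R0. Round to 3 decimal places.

6.730

lx·mx by age: 0, 2.91, 3.64, 0.18
R0 = Σ lx·mx = 6.73 → 6.730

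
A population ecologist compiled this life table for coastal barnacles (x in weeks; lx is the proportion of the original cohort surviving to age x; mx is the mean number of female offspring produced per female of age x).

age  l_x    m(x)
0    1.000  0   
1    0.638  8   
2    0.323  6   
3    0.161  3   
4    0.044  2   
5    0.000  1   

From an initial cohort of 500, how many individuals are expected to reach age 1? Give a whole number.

319

Expected survivors = N0 · l_1 = 500 × 0.638 = 319 → 319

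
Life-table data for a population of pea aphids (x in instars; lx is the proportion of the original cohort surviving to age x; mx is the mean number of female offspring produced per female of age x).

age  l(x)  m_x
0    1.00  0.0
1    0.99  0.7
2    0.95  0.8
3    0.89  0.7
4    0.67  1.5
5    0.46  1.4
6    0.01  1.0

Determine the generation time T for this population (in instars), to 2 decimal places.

3.05

lx·mx: 0, 0.693, 0.76, 0.623, 1.005, 0.644, 0.01 → R0 = 3.735
x·lx·mx: 0, 0.693, 1.52, 1.869, 4.02, 3.22, 0.06 → Σ = 11.382
T = 11.382 / 3.735 = 3.04739… → 3.05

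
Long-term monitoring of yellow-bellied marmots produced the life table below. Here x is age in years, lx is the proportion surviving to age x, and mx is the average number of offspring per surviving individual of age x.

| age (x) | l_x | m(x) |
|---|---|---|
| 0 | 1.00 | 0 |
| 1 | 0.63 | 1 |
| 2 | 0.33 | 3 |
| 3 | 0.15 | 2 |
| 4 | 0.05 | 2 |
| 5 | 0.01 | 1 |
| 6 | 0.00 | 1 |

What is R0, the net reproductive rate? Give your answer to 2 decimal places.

lx·mx by age: 0, 0.63, 0.99, 0.3, 0.1, 0.01, 0
R0 = Σ lx·mx = 2.03 → 2.03

2.03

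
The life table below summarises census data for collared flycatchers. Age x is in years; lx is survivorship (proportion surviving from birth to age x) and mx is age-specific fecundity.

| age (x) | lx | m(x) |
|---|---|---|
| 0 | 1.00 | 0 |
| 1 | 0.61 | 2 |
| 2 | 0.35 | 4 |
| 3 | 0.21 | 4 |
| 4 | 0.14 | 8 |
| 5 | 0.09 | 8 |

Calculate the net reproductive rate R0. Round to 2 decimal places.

5.30

lx·mx by age: 0, 1.22, 1.4, 0.84, 1.12, 0.72
R0 = Σ lx·mx = 5.3 → 5.30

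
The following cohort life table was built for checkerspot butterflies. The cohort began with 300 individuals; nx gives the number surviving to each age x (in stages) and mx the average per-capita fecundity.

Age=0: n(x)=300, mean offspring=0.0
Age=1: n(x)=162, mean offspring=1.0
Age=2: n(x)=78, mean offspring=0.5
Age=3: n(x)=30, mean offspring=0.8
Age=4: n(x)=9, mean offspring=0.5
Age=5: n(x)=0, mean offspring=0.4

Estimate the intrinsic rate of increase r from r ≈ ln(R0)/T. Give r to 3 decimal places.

lx = nx/n0 = nx/300: 1, 0.54, 0.26, 0.1, 0.03, 0
R0 = Σ lx·mx = 0 + 0.54 + 0.13 + 0.08 + 0.015 + 0 = 0.765
Σ x·lx·mx = 1.1; T = 1.1/0.765 = 1.43791…
r ≈ ln(R0)/T = ln(0.765)/1.43791… = -0.1863… → -0.186

-0.186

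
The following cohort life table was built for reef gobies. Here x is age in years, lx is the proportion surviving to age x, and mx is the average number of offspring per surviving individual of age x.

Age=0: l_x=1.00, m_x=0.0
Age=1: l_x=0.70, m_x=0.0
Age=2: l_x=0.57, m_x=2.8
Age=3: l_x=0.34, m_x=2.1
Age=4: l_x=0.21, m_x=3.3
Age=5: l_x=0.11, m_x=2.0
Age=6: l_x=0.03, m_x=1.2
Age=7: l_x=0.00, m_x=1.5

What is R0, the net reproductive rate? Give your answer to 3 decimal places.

lx·mx by age: 0, 0, 1.596, 0.714, 0.693, 0.22, 0.036, 0
R0 = Σ lx·mx = 3.259 → 3.259

3.259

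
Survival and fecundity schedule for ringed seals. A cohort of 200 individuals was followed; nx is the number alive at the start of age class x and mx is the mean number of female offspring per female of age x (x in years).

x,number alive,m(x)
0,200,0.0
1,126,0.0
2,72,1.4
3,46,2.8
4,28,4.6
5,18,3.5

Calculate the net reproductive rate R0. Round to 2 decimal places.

2.11

lx = nx/n0 = nx/200: 1, 0.63, 0.36, 0.23, 0.14, 0.09
lx·mx by age: 0, 0, 0.504, 0.644, 0.644, 0.315
R0 = Σ lx·mx = 2.107 → 2.11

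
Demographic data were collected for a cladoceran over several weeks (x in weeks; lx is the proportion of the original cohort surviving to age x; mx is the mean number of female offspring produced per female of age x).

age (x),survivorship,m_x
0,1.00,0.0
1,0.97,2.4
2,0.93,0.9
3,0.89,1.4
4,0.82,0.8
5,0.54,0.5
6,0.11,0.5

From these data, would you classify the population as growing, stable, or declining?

growing

R0 = Σ lx·mx = 0 + 2.328 + 0.837 + 1.246 + 0.656 + 0.27 + 0.055 = 5.392
R0 > 1, so the population is growing.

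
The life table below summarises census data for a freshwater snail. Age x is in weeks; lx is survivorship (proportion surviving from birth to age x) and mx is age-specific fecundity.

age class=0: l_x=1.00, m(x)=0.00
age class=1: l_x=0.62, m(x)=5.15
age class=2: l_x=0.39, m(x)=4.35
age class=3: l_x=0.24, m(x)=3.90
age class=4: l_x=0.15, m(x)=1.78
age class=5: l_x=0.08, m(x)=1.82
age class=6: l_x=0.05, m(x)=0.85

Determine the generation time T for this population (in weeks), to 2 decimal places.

lx·mx: 0, 3.193, 1.6965, 0.936, 0.267, 0.1456, 0.0425 → R0 = 6.2806
x·lx·mx: 0, 3.193, 3.393, 2.808, 1.068, 0.728, 0.255 → Σ = 11.445
T = 11.445 / 6.2806 = 1.822278… → 1.82

1.82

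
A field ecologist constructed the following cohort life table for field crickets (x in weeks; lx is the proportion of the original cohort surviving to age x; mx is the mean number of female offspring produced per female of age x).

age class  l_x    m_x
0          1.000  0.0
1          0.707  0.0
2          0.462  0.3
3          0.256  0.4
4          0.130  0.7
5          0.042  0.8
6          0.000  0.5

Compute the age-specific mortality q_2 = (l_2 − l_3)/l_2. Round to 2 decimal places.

q_2 = (l_2 − l_3) / l_2 = (0.462 − 0.256) / 0.462
     = 0.206 / 0.462 = 0.445887… → 0.45

0.45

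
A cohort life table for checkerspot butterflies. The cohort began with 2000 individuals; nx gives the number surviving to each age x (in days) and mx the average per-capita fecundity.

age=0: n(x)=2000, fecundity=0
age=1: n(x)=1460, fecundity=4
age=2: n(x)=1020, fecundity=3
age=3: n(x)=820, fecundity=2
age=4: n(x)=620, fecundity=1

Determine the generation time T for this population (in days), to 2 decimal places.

lx = nx/n0 = nx/2000: 1, 0.73, 0.51, 0.41, 0.31
lx·mx: 0, 2.92, 1.53, 0.82, 0.31 → R0 = 5.58
x·lx·mx: 0, 2.92, 3.06, 2.46, 1.24 → Σ = 9.68
T = 9.68 / 5.58 = 1.734767… → 1.73

1.73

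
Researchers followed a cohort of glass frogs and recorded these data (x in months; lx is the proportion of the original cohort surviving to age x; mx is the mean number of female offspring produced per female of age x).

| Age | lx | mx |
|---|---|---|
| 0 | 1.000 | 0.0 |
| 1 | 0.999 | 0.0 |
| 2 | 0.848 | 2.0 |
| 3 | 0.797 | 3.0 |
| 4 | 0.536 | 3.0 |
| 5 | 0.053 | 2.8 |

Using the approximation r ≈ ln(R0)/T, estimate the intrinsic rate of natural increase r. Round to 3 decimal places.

R0 = Σ lx·mx = 0 + 0 + 1.696 + 2.391 + 1.608 + 0.1484 = 5.8434
Σ x·lx·mx = 17.739; T = 17.739/5.8434 = 3.03573…
r ≈ ln(R0)/T = ln(5.8434)/3.03573… = 0.58151… → 0.582

0.582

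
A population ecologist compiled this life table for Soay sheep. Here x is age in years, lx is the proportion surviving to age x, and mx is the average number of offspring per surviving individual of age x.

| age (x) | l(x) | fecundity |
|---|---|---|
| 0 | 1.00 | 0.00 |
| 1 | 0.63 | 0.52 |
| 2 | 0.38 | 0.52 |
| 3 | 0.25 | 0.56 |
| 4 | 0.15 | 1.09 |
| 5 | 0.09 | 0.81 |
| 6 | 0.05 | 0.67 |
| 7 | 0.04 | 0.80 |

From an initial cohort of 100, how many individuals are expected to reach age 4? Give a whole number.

15

Expected survivors = N0 · l_4 = 100 × 0.15 = 15 → 15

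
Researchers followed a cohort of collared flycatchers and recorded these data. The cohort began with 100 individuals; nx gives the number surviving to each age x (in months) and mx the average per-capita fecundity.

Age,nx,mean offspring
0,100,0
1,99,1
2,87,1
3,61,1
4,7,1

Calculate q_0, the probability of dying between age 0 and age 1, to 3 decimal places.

0.010

lx = nx/n0 = nx/100: 1, 0.99, 0.87, 0.61, 0.07
q_0 = (l_0 − l_1) / l_0 = (1 − 0.99) / 1
     = 0.01 / 1 = 0.01 → 0.010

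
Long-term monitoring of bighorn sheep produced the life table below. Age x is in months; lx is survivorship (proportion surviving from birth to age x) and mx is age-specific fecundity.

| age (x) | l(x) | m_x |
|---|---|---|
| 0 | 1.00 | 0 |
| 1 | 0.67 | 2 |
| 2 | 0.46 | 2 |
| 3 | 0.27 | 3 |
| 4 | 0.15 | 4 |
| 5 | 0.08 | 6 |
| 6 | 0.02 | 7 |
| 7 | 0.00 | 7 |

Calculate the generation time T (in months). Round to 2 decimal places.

lx·mx: 0, 1.34, 0.92, 0.81, 0.6, 0.48, 0.14, 0 → R0 = 4.29
x·lx·mx: 0, 1.34, 1.84, 2.43, 2.4, 2.4, 0.84, 0 → Σ = 11.25
T = 11.25 / 4.29 = 2.622378… → 2.62

2.62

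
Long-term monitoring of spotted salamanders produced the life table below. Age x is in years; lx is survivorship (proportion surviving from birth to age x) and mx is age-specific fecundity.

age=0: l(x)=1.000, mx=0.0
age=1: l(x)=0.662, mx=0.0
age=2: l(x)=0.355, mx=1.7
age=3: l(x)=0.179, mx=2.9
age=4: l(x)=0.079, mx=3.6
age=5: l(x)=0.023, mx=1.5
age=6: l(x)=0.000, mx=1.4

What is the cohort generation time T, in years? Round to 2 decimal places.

2.83

lx·mx: 0, 0, 0.6035, 0.5191, 0.2844, 0.0345, 0 → R0 = 1.4415
x·lx·mx: 0, 0, 1.207, 1.5573, 1.1376, 0.1725, 0 → Σ = 4.0744
T = 4.0744 / 1.4415 = 2.8265… → 2.83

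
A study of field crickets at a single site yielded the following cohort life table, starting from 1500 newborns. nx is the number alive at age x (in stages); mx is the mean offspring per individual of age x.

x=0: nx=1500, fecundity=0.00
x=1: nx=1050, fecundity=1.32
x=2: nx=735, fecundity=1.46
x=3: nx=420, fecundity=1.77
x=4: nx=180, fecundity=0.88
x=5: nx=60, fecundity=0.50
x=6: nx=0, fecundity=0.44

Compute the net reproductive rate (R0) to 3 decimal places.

lx = nx/n0 = nx/1500: 1, 0.7, 0.49, 0.28, 0.12, 0.04, 0
lx·mx by age: 0, 0.924, 0.7154, 0.4956, 0.1056, 0.02, 0
R0 = Σ lx·mx = 2.2606 → 2.261

2.261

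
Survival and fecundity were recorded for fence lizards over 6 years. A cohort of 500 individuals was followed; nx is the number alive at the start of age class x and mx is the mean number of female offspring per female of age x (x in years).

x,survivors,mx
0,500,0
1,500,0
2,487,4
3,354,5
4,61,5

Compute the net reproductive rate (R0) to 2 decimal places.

lx = nx/n0 = nx/500: 1, 1, 0.974, 0.708, 0.122
lx·mx by age: 0, 0, 3.896, 3.54, 0.61
R0 = Σ lx·mx = 8.046 → 8.05

8.05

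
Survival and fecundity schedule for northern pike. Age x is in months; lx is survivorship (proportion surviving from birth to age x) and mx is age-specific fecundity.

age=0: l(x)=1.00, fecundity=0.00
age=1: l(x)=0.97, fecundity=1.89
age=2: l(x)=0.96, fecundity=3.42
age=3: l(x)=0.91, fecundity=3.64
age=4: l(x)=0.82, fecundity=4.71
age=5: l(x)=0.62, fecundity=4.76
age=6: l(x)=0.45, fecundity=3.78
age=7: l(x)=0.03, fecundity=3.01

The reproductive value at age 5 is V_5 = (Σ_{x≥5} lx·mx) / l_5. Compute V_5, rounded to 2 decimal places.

7.65

lx·mx for x ≥ 5: 2.9512, 1.701, 0.0903 → sum = 4.7425
V_5 = 4.7425 / l_5 = 4.7425 / 0.62 = 7.649194… → 7.65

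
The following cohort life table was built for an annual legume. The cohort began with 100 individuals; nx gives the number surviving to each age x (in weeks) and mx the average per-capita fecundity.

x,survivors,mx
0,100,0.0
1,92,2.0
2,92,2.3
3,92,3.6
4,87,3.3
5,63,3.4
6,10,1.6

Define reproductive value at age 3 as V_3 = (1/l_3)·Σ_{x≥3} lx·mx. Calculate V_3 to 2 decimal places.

9.22

lx = nx/n0 = nx/100: 1, 0.92, 0.92, 0.92, 0.87, 0.63, 0.1
lx·mx for x ≥ 3: 3.312, 2.871, 2.142, 0.16 → sum = 8.485
V_3 = 8.485 / l_3 = 8.485 / 0.92 = 9.222826… → 9.22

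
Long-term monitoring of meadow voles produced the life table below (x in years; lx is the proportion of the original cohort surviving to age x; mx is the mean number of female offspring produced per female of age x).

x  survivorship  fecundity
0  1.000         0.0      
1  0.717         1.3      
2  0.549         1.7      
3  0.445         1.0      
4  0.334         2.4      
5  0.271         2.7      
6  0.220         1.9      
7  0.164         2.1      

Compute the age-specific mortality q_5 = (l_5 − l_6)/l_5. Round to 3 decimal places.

q_5 = (l_5 − l_6) / l_5 = (0.271 − 0.22) / 0.271
     = 0.051 / 0.271 = 0.188192… → 0.188

0.188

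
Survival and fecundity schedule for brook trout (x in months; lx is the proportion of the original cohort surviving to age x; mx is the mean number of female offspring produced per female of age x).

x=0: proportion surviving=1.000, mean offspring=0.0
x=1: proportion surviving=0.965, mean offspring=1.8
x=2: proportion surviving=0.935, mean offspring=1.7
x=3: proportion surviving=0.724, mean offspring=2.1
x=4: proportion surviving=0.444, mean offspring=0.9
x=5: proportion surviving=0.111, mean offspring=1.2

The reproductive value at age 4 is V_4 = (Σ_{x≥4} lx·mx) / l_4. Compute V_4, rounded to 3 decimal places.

lx·mx for x ≥ 4: 0.3996, 0.1332 → sum = 0.5328
V_4 = 0.5328 / l_4 = 0.5328 / 0.444 = 1.2 → 1.200

1.200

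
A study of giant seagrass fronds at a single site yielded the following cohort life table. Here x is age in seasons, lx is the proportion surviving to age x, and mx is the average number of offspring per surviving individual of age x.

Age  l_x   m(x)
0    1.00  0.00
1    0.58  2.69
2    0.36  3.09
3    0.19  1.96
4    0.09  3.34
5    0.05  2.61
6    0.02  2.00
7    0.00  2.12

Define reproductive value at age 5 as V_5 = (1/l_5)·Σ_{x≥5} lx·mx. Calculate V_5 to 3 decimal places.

lx·mx for x ≥ 5: 0.1305, 0.04, 0 → sum = 0.1705
V_5 = 0.1705 / l_5 = 0.1705 / 0.05 = 3.41 → 3.410

3.410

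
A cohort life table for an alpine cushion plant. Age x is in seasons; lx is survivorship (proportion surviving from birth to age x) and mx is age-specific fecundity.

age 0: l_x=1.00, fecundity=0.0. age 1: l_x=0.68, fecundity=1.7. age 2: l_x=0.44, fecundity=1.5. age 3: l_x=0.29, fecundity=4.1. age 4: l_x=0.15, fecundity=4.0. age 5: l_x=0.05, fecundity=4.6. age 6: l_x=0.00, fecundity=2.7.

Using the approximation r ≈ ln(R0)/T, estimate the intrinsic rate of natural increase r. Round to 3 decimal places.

R0 = Σ lx·mx = 0 + 1.156 + 0.66 + 1.189 + 0.6 + 0.23 + 0 = 3.835
Σ x·lx·mx = 9.593; T = 9.593/3.835 = 2.50143…
r ≈ ln(R0)/T = ln(3.835)/2.50143… = 0.53736… → 0.537

0.537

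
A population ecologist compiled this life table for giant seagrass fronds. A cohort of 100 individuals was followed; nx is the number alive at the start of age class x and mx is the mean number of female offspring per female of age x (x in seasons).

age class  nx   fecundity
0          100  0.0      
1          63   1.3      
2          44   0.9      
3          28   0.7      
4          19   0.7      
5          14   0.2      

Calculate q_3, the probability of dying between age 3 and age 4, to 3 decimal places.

lx = nx/n0 = nx/100: 1, 0.63, 0.44, 0.28, 0.19, 0.14
q_3 = (l_3 − l_4) / l_3 = (0.28 − 0.19) / 0.28
     = 0.09 / 0.28 = 0.321429… → 0.321

0.321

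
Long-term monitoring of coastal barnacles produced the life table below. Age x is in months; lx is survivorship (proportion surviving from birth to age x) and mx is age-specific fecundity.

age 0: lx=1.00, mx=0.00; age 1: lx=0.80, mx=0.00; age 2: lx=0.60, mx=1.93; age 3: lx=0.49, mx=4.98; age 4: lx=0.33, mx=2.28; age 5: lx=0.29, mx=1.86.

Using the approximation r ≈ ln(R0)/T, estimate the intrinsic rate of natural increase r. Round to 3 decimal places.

R0 = Σ lx·mx = 0 + 0 + 1.158 + 2.4402 + 0.7524 + 0.5394 = 4.89
Σ x·lx·mx = 15.3432; T = 15.3432/4.89 = 3.13767…
r ≈ ln(R0)/T = ln(4.89)/3.13767… = 0.50585… → 0.506

0.506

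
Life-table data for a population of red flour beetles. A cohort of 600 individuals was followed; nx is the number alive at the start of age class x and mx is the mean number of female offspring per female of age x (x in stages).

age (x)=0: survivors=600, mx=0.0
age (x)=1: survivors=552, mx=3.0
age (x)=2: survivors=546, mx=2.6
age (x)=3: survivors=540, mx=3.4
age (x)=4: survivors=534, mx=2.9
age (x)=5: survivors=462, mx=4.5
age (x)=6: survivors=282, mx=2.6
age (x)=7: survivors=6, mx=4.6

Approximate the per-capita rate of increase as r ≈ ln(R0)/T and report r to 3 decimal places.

0.817

lx = nx/n0 = nx/600: 1, 0.92, 0.91, 0.9, 0.89, 0.77, 0.47, 0.01
R0 = Σ lx·mx = 0 + 2.76 + 2.366 + 3.06 + 2.581 + 3.465 + 1.222 + 0.046 = 15.5
Σ x·lx·mx = 51.975; T = 51.975/15.5 = 3.35323…
r ≈ ln(R0)/T = ln(15.5)/3.35323… = 0.81737… → 0.817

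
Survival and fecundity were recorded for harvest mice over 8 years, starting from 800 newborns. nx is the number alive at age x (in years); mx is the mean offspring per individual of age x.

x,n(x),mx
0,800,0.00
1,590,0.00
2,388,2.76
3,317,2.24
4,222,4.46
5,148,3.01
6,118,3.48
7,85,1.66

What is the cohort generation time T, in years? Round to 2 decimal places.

lx = nx/n0 = nx/800: 1, 0.7375, 0.485, 0.39625, 0.2775, 0.185, 0.1475, 0.10625
lx·mx: 0, 0, 1.3386, 0.8876…, 1.23765, 0.55685, 0.5133, 0.176375… → R0 = 4.710375…
x·lx·mx: 0, 0, 2.6772, 2.6628…, 4.9506, 2.78425, 3.0798, 1.234625… → Σ = 17.389275…
T = 17.389275… / 4.710375… = 3.691697… → 3.69

3.69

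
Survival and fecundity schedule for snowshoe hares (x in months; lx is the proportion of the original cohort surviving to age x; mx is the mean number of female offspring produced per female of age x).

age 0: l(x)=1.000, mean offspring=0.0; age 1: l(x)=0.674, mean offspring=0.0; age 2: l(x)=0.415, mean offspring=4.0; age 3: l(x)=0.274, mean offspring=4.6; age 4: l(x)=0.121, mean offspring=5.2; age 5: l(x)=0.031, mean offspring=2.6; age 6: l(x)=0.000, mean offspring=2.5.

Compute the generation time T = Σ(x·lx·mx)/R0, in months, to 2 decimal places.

lx·mx: 0, 0, 1.66, 1.2604, 0.6292, 0.0806, 0 → R0 = 3.6302
x·lx·mx: 0, 0, 3.32, 3.7812, 2.5168, 0.403, 0 → Σ = 10.021
T = 10.021 / 3.6302 = 2.760454… → 2.76

2.76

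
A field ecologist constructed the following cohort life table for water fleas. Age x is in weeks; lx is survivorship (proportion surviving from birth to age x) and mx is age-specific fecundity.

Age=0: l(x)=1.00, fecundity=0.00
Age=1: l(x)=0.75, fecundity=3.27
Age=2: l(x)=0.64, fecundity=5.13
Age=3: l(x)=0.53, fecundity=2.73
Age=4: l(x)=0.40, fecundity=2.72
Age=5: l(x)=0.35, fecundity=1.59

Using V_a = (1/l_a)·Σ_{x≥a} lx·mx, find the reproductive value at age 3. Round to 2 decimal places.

lx·mx for x ≥ 3: 1.4469, 1.088, 0.5565 → sum = 3.0914
V_3 = 3.0914 / l_3 = 3.0914 / 0.53 = 5.83283… → 5.83

5.83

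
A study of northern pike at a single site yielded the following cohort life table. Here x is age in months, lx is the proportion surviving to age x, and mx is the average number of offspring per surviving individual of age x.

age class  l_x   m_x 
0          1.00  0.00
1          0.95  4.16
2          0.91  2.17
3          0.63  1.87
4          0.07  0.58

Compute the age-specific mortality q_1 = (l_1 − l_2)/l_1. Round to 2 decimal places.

q_1 = (l_1 − l_2) / l_1 = (0.95 − 0.91) / 0.95
     = 0.04 / 0.95 = 0.042105… → 0.04

0.04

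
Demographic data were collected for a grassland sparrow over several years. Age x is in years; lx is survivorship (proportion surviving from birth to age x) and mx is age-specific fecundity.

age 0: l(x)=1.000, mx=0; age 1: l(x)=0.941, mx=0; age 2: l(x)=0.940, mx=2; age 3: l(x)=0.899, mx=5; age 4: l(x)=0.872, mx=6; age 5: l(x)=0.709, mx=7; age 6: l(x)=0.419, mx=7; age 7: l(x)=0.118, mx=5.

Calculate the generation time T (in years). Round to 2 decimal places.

lx·mx: 0, 0, 1.88, 4.495, 5.232, 4.963, 2.933, 0.59 → R0 = 20.093
x·lx·mx: 0, 0, 3.76, 13.485, 20.928, 24.815, 17.598, 4.13 → Σ = 84.716
T = 84.716 / 20.093 = 4.216195… → 4.22

4.22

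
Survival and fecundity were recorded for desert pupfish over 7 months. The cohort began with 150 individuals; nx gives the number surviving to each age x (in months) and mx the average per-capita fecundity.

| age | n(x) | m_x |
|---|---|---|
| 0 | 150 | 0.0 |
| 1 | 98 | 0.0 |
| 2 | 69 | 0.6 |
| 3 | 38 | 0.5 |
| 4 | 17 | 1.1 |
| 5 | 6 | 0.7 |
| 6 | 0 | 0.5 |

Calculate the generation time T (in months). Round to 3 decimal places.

2.828

lx = nx/n0 = nx/150: 1, 0.65333…, 0.46, 0.25333…, 0.11333…, 0.04, 0
lx·mx: 0, 0, 0.276, 0.126667…, 0.124667…, 0.028, 0 → R0 = 0.555333…
x·lx·mx: 0, 0, 0.552, 0.38…, 0.498667…, 0.14, 0 → Σ = 1.570667…
T = 1.570667… / 0.555333… = 2.828331… → 2.828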